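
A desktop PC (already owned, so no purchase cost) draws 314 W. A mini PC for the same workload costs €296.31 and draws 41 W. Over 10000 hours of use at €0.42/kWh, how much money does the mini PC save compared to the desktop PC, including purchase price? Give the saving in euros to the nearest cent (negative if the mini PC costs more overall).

desktop PC: €0.00 + (314/1000) kW × 10000 h × €0.42 = €0.00 + €1318.8 = €1318.8
mini PC: €296.31 + (41/1000) kW × 10000 h × €0.42 = €296.31 + €172.2 = €468.51
Saving = €1318.8 − €468.51 = €850.29

€850.29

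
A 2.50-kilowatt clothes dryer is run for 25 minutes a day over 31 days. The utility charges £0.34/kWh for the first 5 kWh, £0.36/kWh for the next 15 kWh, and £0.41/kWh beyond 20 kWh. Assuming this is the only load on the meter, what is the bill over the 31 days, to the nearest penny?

Runtime = 25 min × 31 = 775 min = 12.916666… h
Energy = 2.5 kW × 12.916666… h = 32.291666… kWh
Tier 1 (0–5 kWh): 5 × £0.34 = £1.7
Tier 2 (5–20 kWh): 15 × £0.36 = £5.4
Above 20 kWh: 12.291666… × £0.41 = £5.039583…
Bill = £12.14

£12.14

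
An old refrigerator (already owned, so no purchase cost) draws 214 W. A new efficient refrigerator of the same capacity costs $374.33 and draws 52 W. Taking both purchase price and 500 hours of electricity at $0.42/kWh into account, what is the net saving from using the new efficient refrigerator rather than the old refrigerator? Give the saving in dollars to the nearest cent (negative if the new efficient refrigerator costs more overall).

old refrigerator: $0.00 + (214/1000) kW × 500 h × $0.42 = $0.00 + $44.94 = $44.94
new efficient refrigerator: $374.33 + (52/1000) kW × 500 h × $0.42 = $374.33 + $10.92 = $385.25
Saving = $44.94 − $385.25 = −$340.31

-$340.31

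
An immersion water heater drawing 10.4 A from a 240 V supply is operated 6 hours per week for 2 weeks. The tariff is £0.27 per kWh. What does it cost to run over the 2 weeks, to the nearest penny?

Power = 10.4 A × 240 V = 2496 W = 2.496 kW
Runtime = 6 h/week × 2 weeks = 12 h
Energy = 2.496 kW × 12 h = 29.952 kWh
Cost = 29.952 kWh × £0.27/kWh = £8.09

£8.09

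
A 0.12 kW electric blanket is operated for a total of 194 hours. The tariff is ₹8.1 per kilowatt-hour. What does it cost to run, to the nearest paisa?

Energy = 0.12 kW × 194 h = 23.28 kWh
Cost = 23.28 kWh × ₹8.1/kWh = ₹188.57

₹188.57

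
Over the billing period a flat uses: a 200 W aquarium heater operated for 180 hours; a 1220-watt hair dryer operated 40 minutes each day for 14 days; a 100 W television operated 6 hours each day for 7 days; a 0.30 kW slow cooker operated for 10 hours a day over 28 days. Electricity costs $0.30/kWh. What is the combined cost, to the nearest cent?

aquarium heater: 0.2 kW × 180 h = 36 kWh
hair dryer: Runtime = 40 min × 14 = 560 min = 9.333333… h
hair dryer: 1.22 kW × 9.333333… h = 11.386666… kWh
television: Runtime = 6 h/day × 7 days = 42 h
television: 0.1 kW × 42 h = 4.2 kWh
slow cooker: Runtime = 10 h/day × 28 days = 280 h
slow cooker: 0.3 kW × 280 h = 84 kWh
Total energy = 135.586666… kWh
Cost = 135.586666… × $0.30 = $40.68

$40.68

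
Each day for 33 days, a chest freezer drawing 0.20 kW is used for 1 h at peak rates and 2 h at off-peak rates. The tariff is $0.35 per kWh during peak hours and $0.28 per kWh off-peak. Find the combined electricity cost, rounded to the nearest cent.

Peak energy = 0.2 kW × 1 h × 33 = 6.6 kWh
Off-peak energy = 0.2 kW × 2 h × 33 = 13.2 kWh
Cost = 6.6 × $0.35 + 13.2 × $0.28 = $2.31 + $3.696 = $6.01

$6.01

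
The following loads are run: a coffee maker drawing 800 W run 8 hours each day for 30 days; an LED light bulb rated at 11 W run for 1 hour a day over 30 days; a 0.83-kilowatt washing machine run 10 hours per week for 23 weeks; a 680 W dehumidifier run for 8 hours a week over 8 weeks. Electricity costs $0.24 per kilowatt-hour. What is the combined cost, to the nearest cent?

coffee maker: Runtime = 8 h/day × 30 days = 240 h
coffee maker: 0.8 kW × 240 h = 192 kWh
LED light bulb: Runtime = 1 h/day × 30 days = 30 h
LED light bulb: 0.011 kW × 30 h = 0.33 kWh
washing machine: Runtime = 10 h/week × 23 weeks = 230 h
washing machine: 0.83 kW × 230 h = 190.9 kWh
dehumidifier: Runtime = 8 h/week × 8 weeks = 64 h
dehumidifier: 0.68 kW × 64 h = 43.52 kWh
Total energy = 426.75 kWh
Cost = 426.75 × $0.24 = $102.42

$102.42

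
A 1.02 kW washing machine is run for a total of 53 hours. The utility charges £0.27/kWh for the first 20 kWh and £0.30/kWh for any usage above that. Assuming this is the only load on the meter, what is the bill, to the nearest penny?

Energy = 1.02 kW × 53 h = 54.06 kWh
Tier 1 (0–20 kWh): 20 × £0.27 = £5.4
Above 20 kWh: 34.06 × £0.30 = £10.218
Bill = £15.62

£15.62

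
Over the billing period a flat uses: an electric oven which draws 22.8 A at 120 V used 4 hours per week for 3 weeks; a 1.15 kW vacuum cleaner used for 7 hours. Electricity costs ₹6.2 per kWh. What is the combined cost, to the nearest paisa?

₹253.47

electric oven: Power = 22.8 A × 120 V = 2736 W = 2.736 kW
electric oven: Runtime = 4 h/week × 3 weeks = 12 h
electric oven: 2.736 kW × 12 h = 32.832 kWh
vacuum cleaner: 1.15 kW × 7 h = 8.05 kWh
Total energy = 40.882 kWh
Cost = 40.882 × ₹6.2 = ₹253.47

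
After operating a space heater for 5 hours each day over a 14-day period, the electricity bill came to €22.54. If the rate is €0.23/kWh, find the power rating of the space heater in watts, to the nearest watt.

Energy = €22.54 ÷ €0.23/kWh = 98 kWh
Runtime = 5 h/day × 14 days = 70 h
Power = 98 kWh ÷ 70 h = 1.4 kW = 1400 W

1400 W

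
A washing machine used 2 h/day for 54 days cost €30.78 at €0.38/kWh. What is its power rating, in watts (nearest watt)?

750 W

Energy = €30.78 ÷ €0.38/kWh = 81 kWh
Runtime = 2 h/day × 54 days = 108 h
Power = 81 kWh ÷ 108 h = 0.75 kW = 750 W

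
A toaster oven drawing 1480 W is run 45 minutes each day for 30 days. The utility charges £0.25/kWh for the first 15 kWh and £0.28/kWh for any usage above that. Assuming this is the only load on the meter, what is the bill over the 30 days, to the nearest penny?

Runtime = 45 min × 30 = 1350 min = 22.5 h
Energy = 1.48 kW × 22.5 h = 33.3 kWh
Tier 1 (0–15 kWh): 15 × £0.25 = £3.75
Above 15 kWh: 18.3 × £0.28 = £5.124
Bill = £8.87

£8.87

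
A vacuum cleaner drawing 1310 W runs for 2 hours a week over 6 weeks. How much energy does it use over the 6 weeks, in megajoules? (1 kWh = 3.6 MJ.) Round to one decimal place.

Runtime = 2 h/week × 6 weeks = 12 h
Energy = 1.31 kW × 12 h = 15.72 kWh
= 15.72 × 3.6 MJ = 56.6 MJ

56.6 MJ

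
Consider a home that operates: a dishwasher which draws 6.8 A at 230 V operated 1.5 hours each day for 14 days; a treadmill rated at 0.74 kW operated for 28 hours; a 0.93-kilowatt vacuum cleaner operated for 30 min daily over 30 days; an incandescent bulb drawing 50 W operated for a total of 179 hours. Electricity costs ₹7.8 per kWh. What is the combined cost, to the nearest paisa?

dishwasher: Power = 6.8 A × 230 V = 1564 W = 1.564 kW
dishwasher: Runtime = 1.5 h/day × 14 days = 21 h
dishwasher: 1.564 kW × 21 h = 32.844 kWh
treadmill: 0.74 kW × 28 h = 20.72 kWh
vacuum cleaner: Runtime = 30 min × 30 = 900 min = 15 h
vacuum cleaner: 0.93 kW × 15 h = 13.95 kWh
incandescent bulb: 0.05 kW × 179 h = 8.95 kWh
Total energy = 76.464 kWh
Cost = 76.464 × ₹7.8 = ₹596.42

₹596.42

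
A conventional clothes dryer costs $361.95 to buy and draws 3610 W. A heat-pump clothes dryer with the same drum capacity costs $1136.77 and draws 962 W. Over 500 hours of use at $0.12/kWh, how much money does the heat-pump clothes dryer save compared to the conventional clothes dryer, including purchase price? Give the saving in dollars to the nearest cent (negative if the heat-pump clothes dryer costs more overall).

conventional clothes dryer: $361.95 + (3610/1000) kW × 500 h × $0.12 = $361.95 + $216.6 = $578.55
heat-pump clothes dryer: $1136.77 + (962/1000) kW × 500 h × $0.12 = $1136.77 + $57.72 = $1194.49
Saving = $578.55 − $1194.49 = −$615.94

-$615.94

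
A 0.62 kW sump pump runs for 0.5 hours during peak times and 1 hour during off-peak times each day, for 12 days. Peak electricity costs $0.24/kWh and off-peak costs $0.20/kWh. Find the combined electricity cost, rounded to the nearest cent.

Peak energy = 0.62 kW × 0.5 h × 12 = 3.72 kWh
Off-peak energy = 0.62 kW × 1 h × 12 = 7.44 kWh
Cost = 3.72 × $0.24 + 7.44 × $0.20 = $0.8928 + $1.488 = $2.38

$2.38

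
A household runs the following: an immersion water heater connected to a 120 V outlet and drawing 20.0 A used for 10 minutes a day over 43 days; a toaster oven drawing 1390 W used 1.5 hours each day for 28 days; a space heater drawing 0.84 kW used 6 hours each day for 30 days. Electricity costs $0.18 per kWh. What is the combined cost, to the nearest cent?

immersion water heater: Power = 20.0 A × 120 V = 2400 W = 2.4 kW
immersion water heater: Runtime = 10 min × 43 = 430 min = 7.166666… h
immersion water heater: 2.4 kW × 7.166666… h = 17.2 kWh
toaster oven: Runtime = 1.5 h/day × 28 days = 42 h
toaster oven: 1.39 kW × 42 h = 58.38 kWh
space heater: Runtime = 6 h/day × 30 days = 180 h
space heater: 0.84 kW × 180 h = 151.2 kWh
Total energy = 226.78 kWh
Cost = 226.78 × $0.18 = $40.82

$40.82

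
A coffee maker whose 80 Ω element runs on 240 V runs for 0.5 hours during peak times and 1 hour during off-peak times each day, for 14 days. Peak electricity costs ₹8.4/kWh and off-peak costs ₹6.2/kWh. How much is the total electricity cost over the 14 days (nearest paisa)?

₹104.83

Power = V²/R = 240²/80 = 720 W = 0.72 kW
Peak energy = 0.72 kW × 0.5 h × 14 = 5.04 kWh
Off-peak energy = 0.72 kW × 1 h × 14 = 10.08 kWh
Cost = 5.04 × ₹8.4 + 10.08 × ₹6.2 = ₹42.336 + ₹62.496 = ₹104.83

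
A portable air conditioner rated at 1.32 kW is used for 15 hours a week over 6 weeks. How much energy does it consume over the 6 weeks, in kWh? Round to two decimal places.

Runtime = 15 h/week × 6 weeks = 90 h
Energy = 1.32 kW × 90 h = 118.8 kWh

118.80 kWh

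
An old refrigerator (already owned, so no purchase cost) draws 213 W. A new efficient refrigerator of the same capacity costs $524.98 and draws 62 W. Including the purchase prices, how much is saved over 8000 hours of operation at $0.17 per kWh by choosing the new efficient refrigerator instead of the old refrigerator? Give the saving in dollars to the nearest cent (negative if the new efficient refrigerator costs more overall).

-$319.62

old refrigerator: $0.00 + (213/1000) kW × 8000 h × $0.17 = $0.00 + $289.68 = $289.68
new efficient refrigerator: $524.98 + (62/1000) kW × 8000 h × $0.17 = $524.98 + $84.32 = $609.3
Saving = $289.68 − $609.3 = −$319.62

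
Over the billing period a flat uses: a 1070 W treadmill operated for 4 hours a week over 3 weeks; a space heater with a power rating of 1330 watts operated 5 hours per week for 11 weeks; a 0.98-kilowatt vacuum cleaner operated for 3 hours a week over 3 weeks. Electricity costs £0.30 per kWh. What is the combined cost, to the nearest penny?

treadmill: Runtime = 4 h/week × 3 weeks = 12 h
treadmill: 1.07 kW × 12 h = 12.84 kWh
space heater: Runtime = 5 h/week × 11 weeks = 55 h
space heater: 1.33 kW × 55 h = 73.15 kWh
vacuum cleaner: Runtime = 3 h/week × 3 weeks = 9 h
vacuum cleaner: 0.98 kW × 9 h = 8.82 kWh
Total energy = 94.81 kWh
Cost = 94.81 × £0.30 = £28.44

£28.44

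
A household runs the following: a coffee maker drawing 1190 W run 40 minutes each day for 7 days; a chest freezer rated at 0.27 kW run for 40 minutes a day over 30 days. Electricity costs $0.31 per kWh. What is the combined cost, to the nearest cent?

coffee maker: Runtime = 40 min × 7 = 280 min = 4.666666… h
coffee maker: 1.19 kW × 4.666666… h = 5.553333… kWh
chest freezer: Runtime = 40 min × 30 = 1200 min = 20 h
chest freezer: 0.27 kW × 20 h = 5.4 kWh
Total energy = 10.953333… kWh
Cost = 10.953333… × $0.31 = $3.40

$3.40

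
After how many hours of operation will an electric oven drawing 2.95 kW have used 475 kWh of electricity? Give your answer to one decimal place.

Hours = 475 kWh ÷ 2.95 kW = 161.0 h

161.0 h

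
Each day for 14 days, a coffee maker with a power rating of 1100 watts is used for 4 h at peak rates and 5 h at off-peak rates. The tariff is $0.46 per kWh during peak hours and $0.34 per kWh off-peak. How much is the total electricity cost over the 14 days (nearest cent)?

$54.52

Peak energy = 1.1 kW × 4 h × 14 = 61.6 kWh
Off-peak energy = 1.1 kW × 5 h × 14 = 77 kWh
Cost = 61.6 × $0.46 + 77 × $0.34 = $28.336 + $26.18 = $54.52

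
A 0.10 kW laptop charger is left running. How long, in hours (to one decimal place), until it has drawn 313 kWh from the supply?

3130.0 h

Hours = 313 kWh ÷ 0.1 kW = 3130.0 h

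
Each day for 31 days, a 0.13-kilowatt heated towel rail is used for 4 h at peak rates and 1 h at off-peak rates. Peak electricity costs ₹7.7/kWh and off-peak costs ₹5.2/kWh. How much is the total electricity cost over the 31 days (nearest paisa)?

₹145.08

Peak energy = 0.13 kW × 4 h × 31 = 16.12 kWh
Off-peak energy = 0.13 kW × 1 h × 31 = 4.03 kWh
Cost = 16.12 × ₹7.7 + 4.03 × ₹5.2 = ₹124.124 + ₹20.956 = ₹145.08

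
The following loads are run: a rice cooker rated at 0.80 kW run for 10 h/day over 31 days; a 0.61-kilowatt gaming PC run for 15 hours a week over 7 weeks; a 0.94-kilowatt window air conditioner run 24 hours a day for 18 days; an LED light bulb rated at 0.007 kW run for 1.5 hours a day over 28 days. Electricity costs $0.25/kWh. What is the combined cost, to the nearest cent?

rice cooker: Runtime = 10 h/day × 31 days = 310 h
rice cooker: 0.8 kW × 310 h = 248 kWh
gaming PC: Runtime = 15 h/week × 7 weeks = 105 h
gaming PC: 0.61 kW × 105 h = 64.05 kWh
window air conditioner: Runtime = 24 h × 18 = 432 h
window air conditioner: 0.94 kW × 432 h = 406.08 kWh
LED light bulb: Runtime = 1.5 h/day × 28 days = 42 h
LED light bulb: 0.007 kW × 42 h = 0.294 kWh
Total energy = 718.424 kWh
Cost = 718.424 × $0.25 = $179.61

$179.61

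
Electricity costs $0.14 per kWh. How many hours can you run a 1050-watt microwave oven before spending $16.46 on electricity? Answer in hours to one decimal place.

Energy available = $16.46 ÷ $0.14/kWh = 117.5714 kWh
Hours = 117.5714 kWh ÷ 1.05 kW = 112.0 h

112.0 h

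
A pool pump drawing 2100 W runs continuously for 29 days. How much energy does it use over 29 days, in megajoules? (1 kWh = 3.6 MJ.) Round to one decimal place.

5261.8 MJ

Runtime = 24 h × 29 = 696 h
Energy = 2.1 kW × 696 h = 1461.6 kWh
= 1461.6 × 3.6 MJ = 5261.8 MJ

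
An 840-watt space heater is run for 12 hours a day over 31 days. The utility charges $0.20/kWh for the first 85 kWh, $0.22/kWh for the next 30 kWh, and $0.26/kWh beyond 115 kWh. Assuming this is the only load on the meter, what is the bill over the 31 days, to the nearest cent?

$74.94

Runtime = 12 h/day × 31 days = 372 h
Energy = 0.84 kW × 372 h = 312.48 kWh
Tier 1 (0–85 kWh): 85 × $0.20 = $17
Tier 2 (85–115 kWh): 30 × $0.22 = $6.6
Above 115 kWh: 197.48 × $0.26 = $51.3448
Bill = $74.94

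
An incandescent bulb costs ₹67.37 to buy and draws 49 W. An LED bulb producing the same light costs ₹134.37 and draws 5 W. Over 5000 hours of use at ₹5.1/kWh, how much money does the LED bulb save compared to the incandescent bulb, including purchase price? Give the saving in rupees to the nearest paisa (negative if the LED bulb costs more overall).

incandescent bulb: ₹67.37 + (49/1000) kW × 5000 h × ₹5.1 = ₹67.37 + ₹1249.5 = ₹1316.87
LED bulb: ₹134.37 + (5/1000) kW × 5000 h × ₹5.1 = ₹134.37 + ₹127.5 = ₹261.87
Saving = ₹1316.87 − ₹261.87 = ₹1055

₹1055.00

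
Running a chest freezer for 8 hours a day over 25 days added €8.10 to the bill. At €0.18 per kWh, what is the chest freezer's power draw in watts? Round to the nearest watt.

225 W

Energy = €8.10 ÷ €0.18/kWh = 45 kWh
Runtime = 8 h/day × 25 days = 200 h
Power = 45 kWh ÷ 200 h = 0.225 kW = 225 W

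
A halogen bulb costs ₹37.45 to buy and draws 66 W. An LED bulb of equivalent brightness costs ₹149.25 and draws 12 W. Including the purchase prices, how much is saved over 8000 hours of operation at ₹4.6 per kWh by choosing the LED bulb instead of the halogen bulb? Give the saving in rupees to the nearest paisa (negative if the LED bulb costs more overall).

halogen bulb: ₹37.45 + (66/1000) kW × 8000 h × ₹4.6 = ₹37.45 + ₹2428.8 = ₹2466.25
LED bulb: ₹149.25 + (12/1000) kW × 8000 h × ₹4.6 = ₹149.25 + ₹441.6 = ₹590.85
Saving = ₹2466.25 − ₹590.85 = ₹1875.4

₹1875.40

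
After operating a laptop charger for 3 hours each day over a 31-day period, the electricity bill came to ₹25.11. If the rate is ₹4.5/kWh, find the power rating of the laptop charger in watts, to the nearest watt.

60 W

Energy = ₹25.11 ÷ ₹4.5/kWh = 5.58 kWh
Runtime = 3 h/day × 31 days = 93 h
Power = 5.58 kWh ÷ 93 h = 0.06 kW = 60 W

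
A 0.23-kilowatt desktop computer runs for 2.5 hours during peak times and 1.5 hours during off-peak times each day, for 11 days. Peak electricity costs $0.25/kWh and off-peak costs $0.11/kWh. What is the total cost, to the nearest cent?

$2.00

Peak energy = 0.23 kW × 2.5 h × 11 = 6.325 kWh
Off-peak energy = 0.23 kW × 1.5 h × 11 = 3.795 kWh
Cost = 6.325 × $0.25 + 3.795 × $0.11 = $1.58125 + $0.41745 = $2.00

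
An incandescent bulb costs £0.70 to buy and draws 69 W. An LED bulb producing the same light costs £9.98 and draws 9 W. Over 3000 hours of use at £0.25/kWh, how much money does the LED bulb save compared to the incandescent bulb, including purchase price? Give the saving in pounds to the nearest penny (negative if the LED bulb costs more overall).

incandescent bulb: £0.70 + (69/1000) kW × 3000 h × £0.25 = £0.70 + £51.75 = £52.45
LED bulb: £9.98 + (9/1000) kW × 3000 h × £0.25 = £9.98 + £6.75 = £16.73
Saving = £52.45 − £16.73 = £35.72

£35.72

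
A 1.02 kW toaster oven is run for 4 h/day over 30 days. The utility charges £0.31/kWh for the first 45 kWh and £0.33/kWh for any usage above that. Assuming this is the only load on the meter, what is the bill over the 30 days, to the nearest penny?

Runtime = 4 h/day × 30 days = 120 h
Energy = 1.02 kW × 120 h = 122.4 kWh
Tier 1 (0–45 kWh): 45 × £0.31 = £13.95
Above 45 kWh: 77.4 × £0.33 = £25.542
Bill = £39.49

£39.49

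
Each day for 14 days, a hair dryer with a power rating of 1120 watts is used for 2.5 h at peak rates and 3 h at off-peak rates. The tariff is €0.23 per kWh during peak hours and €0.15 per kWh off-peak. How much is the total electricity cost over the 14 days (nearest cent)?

Peak energy = 1.12 kW × 2.5 h × 14 = 39.2 kWh
Off-peak energy = 1.12 kW × 3 h × 14 = 47.04 kWh
Cost = 39.2 × €0.23 + 47.04 × €0.15 = €9.016 + €7.056 = €16.07

€16.07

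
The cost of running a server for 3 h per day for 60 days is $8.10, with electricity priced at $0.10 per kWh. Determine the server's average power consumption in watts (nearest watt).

Energy = $8.10 ÷ $0.10/kWh = 81 kWh
Runtime = 3 h/day × 60 days = 180 h
Power = 81 kWh ÷ 180 h = 0.45 kW = 450 W

450 W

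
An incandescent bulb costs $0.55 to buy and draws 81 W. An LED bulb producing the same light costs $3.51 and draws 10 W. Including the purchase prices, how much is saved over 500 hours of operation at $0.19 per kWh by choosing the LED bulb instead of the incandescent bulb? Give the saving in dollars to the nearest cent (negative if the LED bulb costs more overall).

incandescent bulb: $0.55 + (81/1000) kW × 500 h × $0.19 = $0.55 + $7.695 = $8.245
LED bulb: $3.51 + (10/1000) kW × 500 h × $0.19 = $3.51 + $0.95 = $4.46
Saving = $8.245 − $4.46 = $3.785 → $3.79

$3.79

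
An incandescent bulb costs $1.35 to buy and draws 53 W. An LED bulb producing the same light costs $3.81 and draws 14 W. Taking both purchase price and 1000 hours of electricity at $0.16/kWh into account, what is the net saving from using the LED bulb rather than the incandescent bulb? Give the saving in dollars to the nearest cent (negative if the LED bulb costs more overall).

$3.78

incandescent bulb: $1.35 + (53/1000) kW × 1000 h × $0.16 = $1.35 + $8.48 = $9.83
LED bulb: $3.81 + (14/1000) kW × 1000 h × $0.16 = $3.81 + $2.24 = $6.05
Saving = $9.83 − $6.05 = $3.78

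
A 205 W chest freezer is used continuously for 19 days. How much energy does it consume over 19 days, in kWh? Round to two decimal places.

93.48 kWh

Runtime = 24 h × 19 = 456 h
Energy = 0.205 kW × 456 h = 93.48 kWh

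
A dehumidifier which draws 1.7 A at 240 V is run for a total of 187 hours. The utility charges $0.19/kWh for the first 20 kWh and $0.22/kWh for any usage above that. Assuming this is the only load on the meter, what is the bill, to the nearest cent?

Power = 1.7 A × 240 V = 408 W = 0.408 kW
Energy = 0.408 kW × 187 h = 76.296 kWh
Tier 1 (0–20 kWh): 20 × $0.19 = $3.8
Above 20 kWh: 56.296 × $0.22 = $12.38512
Bill = $16.19

$16.19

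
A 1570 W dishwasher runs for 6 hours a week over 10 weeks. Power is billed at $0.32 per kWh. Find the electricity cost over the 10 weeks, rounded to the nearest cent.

$30.14

Runtime = 6 h/week × 10 weeks = 60 h
Energy = 1.57 kW × 60 h = 94.2 kWh
Cost = 94.2 kWh × $0.32/kWh = $30.14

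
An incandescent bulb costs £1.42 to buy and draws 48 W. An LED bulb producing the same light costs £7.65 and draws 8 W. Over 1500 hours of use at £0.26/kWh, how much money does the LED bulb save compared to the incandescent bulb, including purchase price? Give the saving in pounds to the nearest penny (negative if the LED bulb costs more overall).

£9.37

incandescent bulb: £1.42 + (48/1000) kW × 1500 h × £0.26 = £1.42 + £18.72 = £20.14
LED bulb: £7.65 + (8/1000) kW × 1500 h × £0.26 = £7.65 + £3.12 = £10.77
Saving = £20.14 − £10.77 = £9.37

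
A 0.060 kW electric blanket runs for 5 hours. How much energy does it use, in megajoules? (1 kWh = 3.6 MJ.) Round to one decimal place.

1.1 MJ

Energy = 0.06 kW × 5 h = 0.3 kWh
= 0.3 × 3.6 MJ = 1.1 MJ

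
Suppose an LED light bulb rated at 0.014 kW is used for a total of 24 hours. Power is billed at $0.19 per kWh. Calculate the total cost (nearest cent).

Energy = 0.014 kW × 24 h = 0.336 kWh
Cost = 0.336 kWh × $0.19/kWh = $0.06

$0.06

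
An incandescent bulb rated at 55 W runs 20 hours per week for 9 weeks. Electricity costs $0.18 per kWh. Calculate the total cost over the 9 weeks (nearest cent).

$1.78

Runtime = 20 h/week × 9 weeks = 180 h
Energy = 0.055 kW × 180 h = 9.9 kWh
Cost = 9.9 kWh × $0.18/kWh = $1.78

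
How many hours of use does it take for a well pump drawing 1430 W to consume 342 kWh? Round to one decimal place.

239.2 h

Hours = 342 kWh ÷ 1.43 kW = 239.2 h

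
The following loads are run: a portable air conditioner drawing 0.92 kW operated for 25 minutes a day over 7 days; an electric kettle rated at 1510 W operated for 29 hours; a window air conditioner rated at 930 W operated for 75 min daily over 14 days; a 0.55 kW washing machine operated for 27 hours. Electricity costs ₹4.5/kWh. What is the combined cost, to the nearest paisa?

₹349.19

portable air conditioner: Runtime = 25 min × 7 = 175 min = 2.916666… h
portable air conditioner: 0.92 kW × 2.916666… h = 2.683333… kWh
electric kettle: 1.51 kW × 29 h = 43.79 kWh
window air conditioner: Runtime = 75 min × 14 = 1050 min = 17.5 h
window air conditioner: 0.93 kW × 17.5 h = 16.275 kWh
washing machine: 0.55 kW × 27 h = 14.85 kWh
Total energy = 77.598333… kWh
Cost = 77.598333… × ₹4.5 = ₹349.19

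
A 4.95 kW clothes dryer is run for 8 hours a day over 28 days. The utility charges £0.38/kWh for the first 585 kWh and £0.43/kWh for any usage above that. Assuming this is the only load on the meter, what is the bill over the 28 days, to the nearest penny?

£447.53

Runtime = 8 h/day × 28 days = 224 h
Energy = 4.95 kW × 224 h = 1108.8 kWh
Tier 1 (0–585 kWh): 585 × £0.38 = £222.3
Above 585 kWh: 523.8 × £0.43 = £225.234
Bill = £447.53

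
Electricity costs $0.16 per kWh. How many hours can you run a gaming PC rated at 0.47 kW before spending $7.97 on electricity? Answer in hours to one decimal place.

106.0 h

Energy available = $7.97 ÷ $0.16/kWh = 49.8125 kWh
Hours = 49.8125 kWh ÷ 0.47 kW = 106.0 h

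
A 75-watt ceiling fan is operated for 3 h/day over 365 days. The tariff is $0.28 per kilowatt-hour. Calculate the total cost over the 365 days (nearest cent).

$23.00

Runtime = 3 h/day × 365 days = 1095 h
Energy = 0.075 kW × 1095 h = 82.125 kWh
Cost = 82.125 kWh × $0.28/kWh = $23.00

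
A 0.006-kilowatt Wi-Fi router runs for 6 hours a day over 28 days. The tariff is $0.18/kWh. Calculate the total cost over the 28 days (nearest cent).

Runtime = 6 h/day × 28 days = 168 h
Energy = 0.006 kW × 168 h = 1.008 kWh
Cost = 1.008 kWh × $0.18/kWh = $0.18

$0.18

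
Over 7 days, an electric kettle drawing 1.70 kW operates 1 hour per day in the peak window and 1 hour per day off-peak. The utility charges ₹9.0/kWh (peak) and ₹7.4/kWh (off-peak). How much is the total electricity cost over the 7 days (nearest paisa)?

₹195.16

Peak energy = 1.7 kW × 1 h × 7 = 11.9 kWh
Off-peak energy = 1.7 kW × 1 h × 7 = 11.9 kWh
Cost = 11.9 × ₹9.0 + 11.9 × ₹7.4 = ₹107.1 + ₹88.06 = ₹195.16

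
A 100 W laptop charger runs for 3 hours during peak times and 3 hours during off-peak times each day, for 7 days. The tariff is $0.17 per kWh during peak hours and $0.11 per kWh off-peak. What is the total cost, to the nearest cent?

Peak energy = 0.1 kW × 3 h × 7 = 2.1 kWh
Off-peak energy = 0.1 kW × 3 h × 7 = 2.1 kWh
Cost = 2.1 × $0.17 + 2.1 × $0.11 = $0.357 + $0.231 = $0.59

$0.59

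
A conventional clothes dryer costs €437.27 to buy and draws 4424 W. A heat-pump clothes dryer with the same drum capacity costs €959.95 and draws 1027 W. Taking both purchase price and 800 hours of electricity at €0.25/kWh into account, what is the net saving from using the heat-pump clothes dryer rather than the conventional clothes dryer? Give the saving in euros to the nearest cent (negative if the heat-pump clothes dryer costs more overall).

conventional clothes dryer: €437.27 + (4424/1000) kW × 800 h × €0.25 = €437.27 + €884.8 = €1322.07
heat-pump clothes dryer: €959.95 + (1027/1000) kW × 800 h × €0.25 = €959.95 + €205.4 = €1165.35
Saving = €1322.07 − €1165.35 = €156.72

€156.72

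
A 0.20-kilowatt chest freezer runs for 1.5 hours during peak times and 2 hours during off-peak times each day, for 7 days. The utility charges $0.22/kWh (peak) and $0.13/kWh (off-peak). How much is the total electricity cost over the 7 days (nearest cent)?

$0.83

Peak energy = 0.2 kW × 1.5 h × 7 = 2.1 kWh
Off-peak energy = 0.2 kW × 2 h × 7 = 2.8 kWh
Cost = 2.1 × $0.22 + 2.8 × $0.13 = $0.462 + $0.364 = $0.83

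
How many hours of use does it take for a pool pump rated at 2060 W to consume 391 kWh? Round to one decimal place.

Hours = 391 kWh ÷ 2.06 kW = 189.8 h

189.8 h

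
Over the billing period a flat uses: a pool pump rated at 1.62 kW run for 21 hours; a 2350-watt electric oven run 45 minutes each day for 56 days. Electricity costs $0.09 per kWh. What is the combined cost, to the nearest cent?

pool pump: 1.62 kW × 21 h = 34.02 kWh
electric oven: Runtime = 45 min × 56 = 2520 min = 42 h
electric oven: 2.35 kW × 42 h = 98.7 kWh
Total energy = 132.72 kWh
Cost = 132.72 × $0.09 = $11.94

$11.94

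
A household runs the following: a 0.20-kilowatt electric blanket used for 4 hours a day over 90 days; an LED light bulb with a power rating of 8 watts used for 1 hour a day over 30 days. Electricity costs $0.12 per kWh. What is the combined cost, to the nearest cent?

$8.67

electric blanket: Runtime = 4 h/day × 90 days = 360 h
electric blanket: 0.2 kW × 360 h = 72 kWh
LED light bulb: Runtime = 1 h/day × 30 days = 30 h
LED light bulb: 0.008 kW × 30 h = 0.24 kWh
Total energy = 72.24 kWh
Cost = 72.24 × $0.12 = $8.67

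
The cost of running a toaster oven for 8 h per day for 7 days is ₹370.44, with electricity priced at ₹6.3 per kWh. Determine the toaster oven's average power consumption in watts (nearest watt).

1050 W

Energy = ₹370.44 ÷ ₹6.3/kWh = 58.8 kWh
Runtime = 8 h/day × 7 days = 56 h
Power = 58.8 kWh ÷ 56 h = 1.05 kW = 1050 W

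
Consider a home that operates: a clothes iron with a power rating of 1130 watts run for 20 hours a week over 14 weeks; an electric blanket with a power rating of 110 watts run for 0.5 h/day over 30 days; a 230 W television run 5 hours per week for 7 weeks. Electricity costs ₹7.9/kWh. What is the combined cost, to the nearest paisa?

clothes iron: Runtime = 20 h/week × 14 weeks = 280 h
clothes iron: 1.13 kW × 280 h = 316.4 kWh
electric blanket: Runtime = 0.5 h/day × 30 days = 15 h
electric blanket: 0.11 kW × 15 h = 1.65 kWh
television: Runtime = 5 h/week × 7 weeks = 35 h
television: 0.23 kW × 35 h = 8.05 kWh
Total energy = 326.1 kWh
Cost = 326.1 × ₹7.9 = ₹2576.19

₹2576.19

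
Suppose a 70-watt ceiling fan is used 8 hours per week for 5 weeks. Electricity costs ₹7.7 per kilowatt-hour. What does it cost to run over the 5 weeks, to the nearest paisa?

₹21.56

Runtime = 8 h/week × 5 weeks = 40 h
Energy = 0.07 kW × 40 h = 2.8 kWh
Cost = 2.8 kWh × ₹7.7/kWh = ₹21.56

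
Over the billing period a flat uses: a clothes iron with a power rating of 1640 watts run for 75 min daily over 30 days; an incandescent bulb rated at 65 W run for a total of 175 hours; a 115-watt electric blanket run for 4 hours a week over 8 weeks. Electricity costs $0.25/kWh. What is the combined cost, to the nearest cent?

$19.14

clothes iron: Runtime = 75 min × 30 = 2250 min = 37.5 h
clothes iron: 1.64 kW × 37.5 h = 61.5 kWh
incandescent bulb: 0.065 kW × 175 h = 11.375 kWh
electric blanket: Runtime = 4 h/week × 8 weeks = 32 h
electric blanket: 0.115 kW × 32 h = 3.68 kWh
Total energy = 76.555 kWh
Cost = 76.555 × $0.25 = $19.14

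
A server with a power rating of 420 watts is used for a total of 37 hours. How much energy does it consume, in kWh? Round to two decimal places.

Energy = 0.42 kW × 37 h = 15.54 kWh

15.54 kWh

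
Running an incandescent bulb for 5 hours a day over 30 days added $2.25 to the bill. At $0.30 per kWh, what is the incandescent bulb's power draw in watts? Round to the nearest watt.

Energy = $2.25 ÷ $0.30/kWh = 7.5 kWh
Runtime = 5 h/day × 30 days = 150 h
Power = 7.5 kWh ÷ 150 h = 0.05 kW = 50 W

50 W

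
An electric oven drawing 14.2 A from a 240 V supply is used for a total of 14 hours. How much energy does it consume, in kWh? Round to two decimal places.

47.71 kWh

Power = 14.2 A × 240 V = 3408 W = 3.408 kW
Energy = 3.408 kW × 14 h = 47.712 kWh ≈ 47.71 kWh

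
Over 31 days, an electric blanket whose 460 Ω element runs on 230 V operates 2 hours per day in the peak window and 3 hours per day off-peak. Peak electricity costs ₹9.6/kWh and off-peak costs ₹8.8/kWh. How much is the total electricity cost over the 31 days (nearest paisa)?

₹162.56

Power = V²/R = 230²/460 = 115 W = 0.115 kW
Peak energy = 0.115 kW × 2 h × 31 = 7.13 kWh
Off-peak energy = 0.115 kW × 3 h × 31 = 10.695 kWh
Cost = 7.13 × ₹9.6 + 10.695 × ₹8.8 = ₹68.448 + ₹94.116 = ₹162.56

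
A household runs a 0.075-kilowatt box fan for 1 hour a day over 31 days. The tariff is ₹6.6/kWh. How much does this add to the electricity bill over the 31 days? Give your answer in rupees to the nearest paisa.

Runtime = 1 h/day × 31 days = 31 h
Energy = 0.075 kW × 31 h = 2.325 kWh
Cost = 2.325 kWh × ₹6.6/kWh = ₹15.35

₹15.35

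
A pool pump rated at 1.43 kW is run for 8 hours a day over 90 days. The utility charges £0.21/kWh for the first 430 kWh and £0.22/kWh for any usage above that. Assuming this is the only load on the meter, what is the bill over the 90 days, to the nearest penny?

£222.21

Runtime = 8 h/day × 90 days = 720 h
Energy = 1.43 kW × 720 h = 1029.6 kWh
Tier 1 (0–430 kWh): 430 × £0.21 = £90.3
Above 430 kWh: 599.6 × £0.22 = £131.912
Bill = £222.21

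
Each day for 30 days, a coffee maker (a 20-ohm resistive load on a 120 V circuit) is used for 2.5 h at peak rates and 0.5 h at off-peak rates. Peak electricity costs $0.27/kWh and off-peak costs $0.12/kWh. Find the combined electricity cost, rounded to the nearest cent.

Power = V²/R = 120²/20 = 720 W = 0.72 kW
Peak energy = 0.72 kW × 2.5 h × 30 = 54 kWh
Off-peak energy = 0.72 kW × 0.5 h × 30 = 10.8 kWh
Cost = 54 × $0.27 + 10.8 × $0.12 = $14.58 + $1.296 = $15.88

$15.88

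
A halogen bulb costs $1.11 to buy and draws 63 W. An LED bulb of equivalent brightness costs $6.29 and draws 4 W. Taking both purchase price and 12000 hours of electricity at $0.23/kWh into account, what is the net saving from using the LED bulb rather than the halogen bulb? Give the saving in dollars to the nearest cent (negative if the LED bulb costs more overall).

halogen bulb: $1.11 + (63/1000) kW × 12000 h × $0.23 = $1.11 + $173.88 = $174.99
LED bulb: $6.29 + (4/1000) kW × 12000 h × $0.23 = $6.29 + $11.04 = $17.33
Saving = $174.99 − $17.33 = $157.66

$157.66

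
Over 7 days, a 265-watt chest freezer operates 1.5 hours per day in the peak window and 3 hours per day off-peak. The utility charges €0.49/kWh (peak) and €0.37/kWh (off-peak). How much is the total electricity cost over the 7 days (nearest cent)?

€3.42

Peak energy = 0.265 kW × 1.5 h × 7 = 2.7825 kWh
Off-peak energy = 0.265 kW × 3 h × 7 = 5.565 kWh
Cost = 2.7825 × €0.49 + 5.565 × €0.37 = €1.363425 + €2.05905 = €3.42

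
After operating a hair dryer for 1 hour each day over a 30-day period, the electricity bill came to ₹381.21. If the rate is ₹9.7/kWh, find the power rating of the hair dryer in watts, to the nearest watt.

Energy = ₹381.21 ÷ ₹9.7/kWh = 39.3 kWh
Runtime = 1 h/day × 30 days = 30 h
Power = 39.3 kWh ÷ 30 h = 1.31 kW = 1310 W

1310 W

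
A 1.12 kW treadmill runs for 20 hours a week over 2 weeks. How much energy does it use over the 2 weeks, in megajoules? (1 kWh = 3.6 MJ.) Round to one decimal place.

Runtime = 20 h/week × 2 weeks = 40 h
Energy = 1.12 kW × 40 h = 44.8 kWh
= 44.8 × 3.6 MJ = 161.3 MJ

161.3 MJ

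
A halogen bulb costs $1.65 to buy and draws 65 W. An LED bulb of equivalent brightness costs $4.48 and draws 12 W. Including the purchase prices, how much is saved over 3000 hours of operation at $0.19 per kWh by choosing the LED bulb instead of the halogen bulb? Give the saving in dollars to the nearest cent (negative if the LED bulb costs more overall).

$27.38

halogen bulb: $1.65 + (65/1000) kW × 3000 h × $0.19 = $1.65 + $37.05 = $38.7
LED bulb: $4.48 + (12/1000) kW × 3000 h × $0.19 = $4.48 + $6.84 = $11.32
Saving = $38.7 − $11.32 = $27.38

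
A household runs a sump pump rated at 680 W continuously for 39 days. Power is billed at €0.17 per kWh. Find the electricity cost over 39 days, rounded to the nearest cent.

€108.20

Runtime = 24 h × 39 = 936 h
Energy = 0.68 kW × 936 h = 636.48 kWh
Cost = 636.48 kWh × €0.17/kWh = €108.20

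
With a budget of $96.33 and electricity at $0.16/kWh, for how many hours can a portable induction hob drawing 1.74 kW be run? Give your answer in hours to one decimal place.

Energy available = $96.33 ÷ $0.16/kWh = 602.0625 kWh
Hours = 602.0625 kWh ÷ 1.74 kW = 346.0 h

346.0 h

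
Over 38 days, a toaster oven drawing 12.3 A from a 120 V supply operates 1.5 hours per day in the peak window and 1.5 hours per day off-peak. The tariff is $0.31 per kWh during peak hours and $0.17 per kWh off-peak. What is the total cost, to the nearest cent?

Power = 12.3 A × 120 V = 1476 W = 1.476 kW
Peak energy = 1.476 kW × 1.5 h × 38 = 84.132 kWh
Off-peak energy = 1.476 kW × 1.5 h × 38 = 84.132 kWh
Cost = 84.132 × $0.31 + 84.132 × $0.17 = $26.08092 + $14.30244 = $40.38

$40.38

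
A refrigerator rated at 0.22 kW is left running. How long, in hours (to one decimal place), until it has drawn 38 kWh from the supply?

172.7 h

Hours = 38 kWh ÷ 0.22 kW = 172.7 h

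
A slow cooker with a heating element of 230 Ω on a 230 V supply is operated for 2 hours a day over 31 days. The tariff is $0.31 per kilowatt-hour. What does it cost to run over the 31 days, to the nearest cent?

Power = V²/R = 230²/230 = 230 W = 0.23 kW
Runtime = 2 h/day × 31 days = 62 h
Energy = 0.23 kW × 62 h = 14.26 kWh
Cost = 14.26 kWh × $0.31/kWh = $4.42

$4.42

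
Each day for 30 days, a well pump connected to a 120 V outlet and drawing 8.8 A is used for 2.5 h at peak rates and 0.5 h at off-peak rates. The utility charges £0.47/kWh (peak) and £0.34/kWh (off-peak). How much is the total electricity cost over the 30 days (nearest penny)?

£42.61

Power = 8.8 A × 120 V = 1056 W = 1.056 kW
Peak energy = 1.056 kW × 2.5 h × 30 = 79.2 kWh
Off-peak energy = 1.056 kW × 0.5 h × 30 = 15.84 kWh
Cost = 79.2 × £0.47 + 15.84 × £0.34 = £37.224 + £5.3856 = £42.61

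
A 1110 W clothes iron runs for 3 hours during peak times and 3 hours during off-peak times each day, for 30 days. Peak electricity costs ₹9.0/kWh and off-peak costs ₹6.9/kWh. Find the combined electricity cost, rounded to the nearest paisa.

Peak energy = 1.11 kW × 3 h × 30 = 99.9 kWh
Off-peak energy = 1.11 kW × 3 h × 30 = 99.9 kWh
Cost = 99.9 × ₹9.0 + 99.9 × ₹6.9 = ₹899.1 + ₹689.31 = ₹1588.41

₹1588.41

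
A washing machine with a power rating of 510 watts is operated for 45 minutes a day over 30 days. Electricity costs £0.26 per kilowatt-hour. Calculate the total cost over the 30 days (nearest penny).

£2.98

Runtime = 45 min × 30 = 1350 min = 22.5 h
Energy = 0.51 kW × 22.5 h = 11.475 kWh
Cost = 11.475 kWh × £0.26/kWh = £2.98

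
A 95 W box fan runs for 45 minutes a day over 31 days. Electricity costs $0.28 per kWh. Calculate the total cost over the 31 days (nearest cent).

Runtime = 45 min × 31 = 1395 min = 23.25 h
Energy = 0.095 kW × 23.25 h = 2.20875 kWh
Cost = 2.20875 kWh × $0.28/kWh = $0.62

$0.62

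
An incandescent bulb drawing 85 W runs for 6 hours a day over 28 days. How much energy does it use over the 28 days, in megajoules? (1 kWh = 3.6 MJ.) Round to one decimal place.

51.4 MJ

Runtime = 6 h/day × 28 days = 168 h
Energy = 0.085 kW × 168 h = 14.28 kWh
= 14.28 × 3.6 MJ = 51.4 MJ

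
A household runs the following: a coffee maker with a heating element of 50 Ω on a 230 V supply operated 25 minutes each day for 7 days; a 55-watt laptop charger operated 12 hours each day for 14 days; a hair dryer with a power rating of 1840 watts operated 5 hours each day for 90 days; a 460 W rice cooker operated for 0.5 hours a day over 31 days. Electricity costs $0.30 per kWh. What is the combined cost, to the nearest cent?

$254.24

coffee maker: Power = V²/R = 230²/50 = 1058 W = 1.058 kW
coffee maker: Runtime = 25 min × 7 = 175 min = 2.916666… h
coffee maker: 1.058 kW × 2.916666… h = 3.085833… kWh
laptop charger: Runtime = 12 h/day × 14 days = 168 h
laptop charger: 0.055 kW × 168 h = 9.24 kWh
hair dryer: Runtime = 5 h/day × 90 days = 450 h
hair dryer: 1.84 kW × 450 h = 828 kWh
rice cooker: Runtime = 0.5 h/day × 31 days = 15.5 h
rice cooker: 0.46 kW × 15.5 h = 7.13 kWh
Total energy = 847.455833… kWh
Cost = 847.455833… × $0.30 = $254.24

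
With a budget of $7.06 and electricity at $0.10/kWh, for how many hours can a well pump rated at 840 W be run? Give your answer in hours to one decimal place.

Energy available = $7.06 ÷ $0.10/kWh = 70.6 kWh
Hours = 70.6 kWh ÷ 0.84 kW = 84.0 h

84.0 h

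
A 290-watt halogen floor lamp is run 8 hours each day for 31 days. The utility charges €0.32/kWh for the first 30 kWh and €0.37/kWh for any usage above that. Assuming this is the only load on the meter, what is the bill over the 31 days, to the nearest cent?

Runtime = 8 h/day × 31 days = 248 h
Energy = 0.29 kW × 248 h = 71.92 kWh
Tier 1 (0–30 kWh): 30 × €0.32 = €9.6
Above 30 kWh: 41.92 × €0.37 = €15.5104
Bill = €25.11

€25.11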